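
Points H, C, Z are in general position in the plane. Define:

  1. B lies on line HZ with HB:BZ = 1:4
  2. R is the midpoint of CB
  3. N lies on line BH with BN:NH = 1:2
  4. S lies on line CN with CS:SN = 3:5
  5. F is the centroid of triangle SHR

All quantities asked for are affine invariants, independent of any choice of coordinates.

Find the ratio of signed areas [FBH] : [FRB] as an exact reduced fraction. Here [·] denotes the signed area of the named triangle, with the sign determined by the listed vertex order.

Assign H = (0, 0), C = (1, 0), Z = (0, 1) — the answer is frame-independent, so this choice is without loss of generality.
1. B lies on line HZ with HB:BZ = 1:4 ⇒ B = (0, 1/5)
2. R is the midpoint of CB ⇒ R = (1/2, 1/10)
3. N lies on line BH with BN:NH = 1:2 ⇒ N = (0, 2/15)
4. S lies on line CN with CS:SN = 3:5 ⇒ S = (5/8, 1/20)
5. F is the centroid of triangle SHR ⇒ F = (3/8, 1/20)
2·[FBH] = 3/40, 2·[FRB] = 3/80
[FBH]:[FRB] = 3/40:3/80 = 2

[FBH]:[FRB] = 2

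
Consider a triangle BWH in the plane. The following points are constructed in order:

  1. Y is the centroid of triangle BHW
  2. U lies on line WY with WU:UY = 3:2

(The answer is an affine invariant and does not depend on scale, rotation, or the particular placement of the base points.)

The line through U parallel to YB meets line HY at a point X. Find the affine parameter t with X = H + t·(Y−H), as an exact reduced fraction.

t = 7/5

Assign B = (0, 0), W = (1, 0), H = (0, 1) — the answer is frame-independent, so this choice is without loss of generality.
1. Y is the centroid of triangle BHW ⇒ Y = (1/3, 1/3)
2. U lies on line WY with WU:UY = 3:2 ⇒ U = (3/5, 1/5)
through U parallel to YB: direction (-1/3, -1/3); meets HY at X = (7/15, 1/15)
X = H + t·(Y−H) with t = 7/5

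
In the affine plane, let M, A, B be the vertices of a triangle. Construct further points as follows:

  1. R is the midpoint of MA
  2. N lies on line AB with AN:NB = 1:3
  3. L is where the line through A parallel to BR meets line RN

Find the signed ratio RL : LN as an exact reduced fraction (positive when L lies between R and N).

RL:LN = -4

Work in coordinates with M = (0, 0), A = (1, 0), B = (0, 1).
1. R is the midpoint of MA ⇒ R = (1/2, 0)
2. N lies on line AB with AN:NB = 1:3 ⇒ N = (3/4, 1/4)
3. L is where the line through A parallel to BR meets line RN ⇒ L = (5/6, 1/3)
L = R + t·(N−R) with t = 4/3, so RL:LN = t:(1−t) = 4/3:-1/3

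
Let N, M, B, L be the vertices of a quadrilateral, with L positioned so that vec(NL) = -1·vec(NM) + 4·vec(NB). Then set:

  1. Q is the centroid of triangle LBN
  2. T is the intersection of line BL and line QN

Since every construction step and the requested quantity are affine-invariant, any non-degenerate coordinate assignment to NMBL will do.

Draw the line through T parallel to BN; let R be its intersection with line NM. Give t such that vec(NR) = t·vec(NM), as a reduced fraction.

t = -1/2

Assign N = (0, 0), M = (1, 0), B = (0, 1), L = (-1, 4) — the answer is frame-independent, so this choice is without loss of generality.
1. Q is the centroid of triangle LBN ⇒ Q = (-1/3, 5/3)
2. T is the intersection of line BL and line QN ⇒ T = (-1/2, 5/2)
through T parallel to BN: direction (0, -1); meets NM at R = (-1/2, 0)
R = N + t·(M−N) with t = -1/2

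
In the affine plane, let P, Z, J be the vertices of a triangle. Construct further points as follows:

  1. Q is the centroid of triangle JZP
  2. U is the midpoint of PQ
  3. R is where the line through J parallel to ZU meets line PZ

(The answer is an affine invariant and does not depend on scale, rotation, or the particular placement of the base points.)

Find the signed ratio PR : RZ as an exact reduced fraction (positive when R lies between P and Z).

PR:RZ = -5/4

Assign P = (0, 0), Z = (1, 0), J = (0, 1) — the answer is frame-independent, so this choice is without loss of generality.
1. Q is the centroid of triangle JZP ⇒ Q = (1/3, 1/3)
2. U is the midpoint of PQ ⇒ U = (1/6, 1/6)
3. R is where the line through J parallel to ZU meets line PZ ⇒ R = (5, 0)
R = P + t·(Z−P) with t = 5, so PR:RZ = t:(1−t) = 5:-4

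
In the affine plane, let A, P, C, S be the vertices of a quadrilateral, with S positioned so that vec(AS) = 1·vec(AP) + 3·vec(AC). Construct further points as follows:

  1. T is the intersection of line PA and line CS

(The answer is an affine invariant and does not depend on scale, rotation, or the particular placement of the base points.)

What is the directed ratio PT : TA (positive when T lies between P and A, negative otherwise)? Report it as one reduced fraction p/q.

PT:TA = -3

Set A = (0, 0), P = (1, 0), C = (0, 1), S = (1, 3); any affine frame gives the same invariant.
1. T is the intersection of line PA and line CS ⇒ T = (-1/2, 0)
T = P + t·(A−P) with t = 3/2, so PT:TA = t:(1−t) = 3/2:-1/2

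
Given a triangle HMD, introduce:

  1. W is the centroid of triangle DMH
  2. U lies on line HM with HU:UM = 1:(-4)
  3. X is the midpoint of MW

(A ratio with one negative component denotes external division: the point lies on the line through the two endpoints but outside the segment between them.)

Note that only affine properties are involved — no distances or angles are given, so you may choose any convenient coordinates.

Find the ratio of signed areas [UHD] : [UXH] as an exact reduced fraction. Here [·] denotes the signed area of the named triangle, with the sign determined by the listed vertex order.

Choose coordinates H = (0, 0), M = (1, 0), D = (0, 1).
1. W is the centroid of triangle DMH ⇒ W = (1/3, 1/3)
2. U lies on line HM with HU:UM = 1:(-4) ⇒ U = (-1/3, 0)
3. X is the midpoint of MW ⇒ X = (2/3, 1/6)
2·[UHD] = 1/3, 2·[UXH] = -1/18
[UHD]:[UXH] = 1/3:-1/18 = -6

[UHD]:[UXH] = -6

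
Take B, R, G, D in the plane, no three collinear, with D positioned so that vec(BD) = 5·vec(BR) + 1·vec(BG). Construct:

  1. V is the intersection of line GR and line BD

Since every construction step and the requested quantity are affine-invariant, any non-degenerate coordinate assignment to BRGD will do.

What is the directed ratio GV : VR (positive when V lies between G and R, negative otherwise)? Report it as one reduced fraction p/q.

Choose coordinates B = (0, 0), R = (1, 0), G = (0, 1), D = (5, 1).
1. V is the intersection of line GR and line BD ⇒ V = (5/6, 1/6)
V = G + t·(R−G) with t = 5/6, so GV:VR = t:(1−t) = 5/6:1/6

GV:VR = 5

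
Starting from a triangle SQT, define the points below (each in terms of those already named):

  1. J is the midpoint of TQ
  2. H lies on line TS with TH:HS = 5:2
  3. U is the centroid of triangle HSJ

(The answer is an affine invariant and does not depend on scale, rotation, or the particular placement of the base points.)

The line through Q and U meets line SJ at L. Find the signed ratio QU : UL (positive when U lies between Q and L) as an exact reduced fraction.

QU:UL = -23/2

Assign S = (0, 0), Q = (1, 0), T = (0, 1) — the answer is frame-independent, so this choice is without loss of generality.
1. J is the midpoint of TQ ⇒ J = (1/2, 1/2)
2. H lies on line TS with TH:HS = 5:2 ⇒ H = (0, 2/7)
3. U is the centroid of triangle HSJ ⇒ U = (1/6, 11/42)
line QU meets SJ at L = (11/46, 11/46)
U = Q + t·(L−Q) with t = 23/21, so QU:UL = 23/21:-2/21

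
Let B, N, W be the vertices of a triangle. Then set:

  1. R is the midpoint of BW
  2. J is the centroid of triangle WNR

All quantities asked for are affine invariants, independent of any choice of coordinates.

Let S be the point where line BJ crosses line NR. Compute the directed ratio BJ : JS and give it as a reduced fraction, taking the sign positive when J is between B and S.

BJ:JS = -4

Choose coordinates B = (0, 0), N = (1, 0), W = (0, 1).
1. R is the midpoint of BW ⇒ R = (0, 1/2)
2. J is the centroid of triangle WNR ⇒ J = (1/3, 1/2)
line BJ meets NR at S = (1/4, 3/8)
J = B + t·(S−B) with t = 4/3, so BJ:JS = 4/3:-1/3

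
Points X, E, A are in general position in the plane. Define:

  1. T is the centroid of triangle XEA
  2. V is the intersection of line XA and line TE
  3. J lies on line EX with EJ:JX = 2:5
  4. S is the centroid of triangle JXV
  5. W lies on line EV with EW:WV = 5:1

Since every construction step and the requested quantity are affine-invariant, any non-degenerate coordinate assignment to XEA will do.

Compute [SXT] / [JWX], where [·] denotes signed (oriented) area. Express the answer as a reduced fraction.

Work in coordinates with X = (0, 0), E = (1, 0), A = (0, 1).
1. T is the centroid of triangle XEA ⇒ T = (1/3, 1/3)
2. V is the intersection of line XA and line TE ⇒ V = (0, 1/2)
3. J lies on line EX with EJ:JX = 2:5 ⇒ J = (5/7, 0)
4. S is the centroid of triangle JXV ⇒ S = (5/21, 1/6)
5. W lies on line EV with EW:WV = 5:1 ⇒ W = (1/6, 5/12)
2·[SXT] = -1/42, 2·[JWX] = 25/84
[SXT]:[JWX] = -1/42:25/84 = -2/25

[SXT]:[JWX] = -2/25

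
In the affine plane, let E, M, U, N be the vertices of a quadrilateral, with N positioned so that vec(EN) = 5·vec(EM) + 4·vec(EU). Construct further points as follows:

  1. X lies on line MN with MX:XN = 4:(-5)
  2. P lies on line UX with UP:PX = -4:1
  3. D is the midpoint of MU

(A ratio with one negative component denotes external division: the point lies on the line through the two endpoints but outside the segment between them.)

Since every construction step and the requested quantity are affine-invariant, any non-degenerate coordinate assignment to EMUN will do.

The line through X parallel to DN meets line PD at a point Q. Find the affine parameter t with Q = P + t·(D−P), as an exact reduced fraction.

Work in coordinates with E = (0, 0), M = (1, 0), U = (0, 1), N = (5, 4).
1. X lies on line MN with MX:XN = 4:(-5) ⇒ X = (-15, -16)
2. P lies on line UX with UP:PX = -4:1 ⇒ P = (-20, -65/3)
3. D is the midpoint of MU ⇒ D = (1/2, 1/2)
through X parallel to DN: direction (9/2, 7/2); meets PD at Q = (-99/7, -46/3)
Q = P + t·(D−P) with t = 2/7

t = 2/7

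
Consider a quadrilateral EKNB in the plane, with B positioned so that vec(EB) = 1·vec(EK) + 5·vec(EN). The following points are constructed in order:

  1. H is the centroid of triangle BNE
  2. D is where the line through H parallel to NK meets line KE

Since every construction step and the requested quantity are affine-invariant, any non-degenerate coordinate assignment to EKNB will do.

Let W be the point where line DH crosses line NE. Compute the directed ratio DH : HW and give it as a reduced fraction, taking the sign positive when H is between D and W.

Set E = (0, 0), K = (1, 0), N = (0, 1), B = (1, 5); any affine frame gives the same invariant.
1. H is the centroid of triangle BNE ⇒ H = (1/3, 2)
2. D is where the line through H parallel to NK meets line KE ⇒ D = (7/3, 0)
line DH meets NE at W = (0, 7/3)
H = D + t·(W−D) with t = 6/7, so DH:HW = 6/7:1/7

DH:HW = 6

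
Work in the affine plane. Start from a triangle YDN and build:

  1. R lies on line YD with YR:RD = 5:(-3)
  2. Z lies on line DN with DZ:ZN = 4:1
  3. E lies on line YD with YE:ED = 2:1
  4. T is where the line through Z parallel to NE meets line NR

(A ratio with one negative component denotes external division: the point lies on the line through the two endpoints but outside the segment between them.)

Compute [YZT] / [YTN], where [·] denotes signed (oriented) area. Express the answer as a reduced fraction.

Assign Y = (0, 0), D = (1, 0), N = (0, 1) — the answer is frame-independent, so this choice is without loss of generality.
1. R lies on line YD with YR:RD = 5:(-3) ⇒ R = (5/2, 0)
2. Z lies on line DN with DZ:ZN = 4:1 ⇒ Z = (1/5, 4/5)
3. E lies on line YD with YE:ED = 2:1 ⇒ E = (2/3, 0)
4. T is where the line through Z parallel to NE meets line NR ⇒ T = (1/11, 53/55)
2·[YZT] = 3/25, 2·[YTN] = 1/11
[YZT]:[YTN] = 3/25:1/11 = 33/25

[YZT]:[YTN] = 33/25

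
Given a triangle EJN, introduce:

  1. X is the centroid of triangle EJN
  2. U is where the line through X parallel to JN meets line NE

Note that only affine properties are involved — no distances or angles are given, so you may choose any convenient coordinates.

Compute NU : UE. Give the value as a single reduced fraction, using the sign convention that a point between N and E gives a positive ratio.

Assign E = (0, 0), J = (1, 0), N = (0, 1) — the answer is frame-independent, so this choice is without loss of generality.
1. X is the centroid of triangle EJN ⇒ X = (1/3, 1/3)
2. U is where the line through X parallel to JN meets line NE ⇒ U = (0, 2/3)
U = N + t·(E−N) with t = 1/3, so NU:UE = t:(1−t) = 1/3:2/3

NU:UE = 1/2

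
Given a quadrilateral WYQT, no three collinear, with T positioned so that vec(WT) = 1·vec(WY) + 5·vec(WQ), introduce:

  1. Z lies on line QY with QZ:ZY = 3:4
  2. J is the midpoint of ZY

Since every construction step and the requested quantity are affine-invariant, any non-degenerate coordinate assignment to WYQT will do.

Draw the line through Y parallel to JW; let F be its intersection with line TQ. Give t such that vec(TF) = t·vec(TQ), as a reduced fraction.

Choose coordinates W = (0, 0), Y = (1, 0), Q = (0, 1), T = (1, 5).
1. Z lies on line QY with QZ:ZY = 3:4 ⇒ Z = (3/7, 4/7)
2. J is the midpoint of ZY ⇒ J = (5/7, 2/7)
through Y parallel to JW: direction (-5/7, -2/7); meets TQ at F = (-7/18, -5/9)
F = T + t·(Q−T) with t = 25/18

t = 25/18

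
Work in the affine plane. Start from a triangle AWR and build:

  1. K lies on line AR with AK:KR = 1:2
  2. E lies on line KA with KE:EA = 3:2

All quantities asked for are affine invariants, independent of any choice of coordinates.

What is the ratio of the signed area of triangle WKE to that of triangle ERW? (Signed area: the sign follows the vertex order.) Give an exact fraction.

Set A = (0, 0), W = (1, 0), R = (0, 1); any affine frame gives the same invariant.
1. K lies on line AR with AK:KR = 1:2 ⇒ K = (0, 1/3)
2. E lies on line KA with KE:EA = 3:2 ⇒ E = (0, 2/15)
2·[WKE] = 1/5, 2·[ERW] = -13/15
[WKE]:[ERW] = 1/5:-13/15 = -3/13

[WKE]:[ERW] = -3/13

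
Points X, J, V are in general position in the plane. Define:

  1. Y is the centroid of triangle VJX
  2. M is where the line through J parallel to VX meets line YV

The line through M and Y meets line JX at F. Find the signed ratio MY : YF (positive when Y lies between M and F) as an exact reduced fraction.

Assign X = (0, 0), J = (1, 0), V = (0, 1) — the answer is frame-independent, so this choice is without loss of generality.
1. Y is the centroid of triangle VJX ⇒ Y = (1/3, 1/3)
2. M is where the line through J parallel to VX meets line YV ⇒ M = (1, -1)
line MY meets JX at F = (1/2, 0)
Y = M + t·(F−M) with t = 4/3, so MY:YF = 4/3:-1/3

MY:YF = -4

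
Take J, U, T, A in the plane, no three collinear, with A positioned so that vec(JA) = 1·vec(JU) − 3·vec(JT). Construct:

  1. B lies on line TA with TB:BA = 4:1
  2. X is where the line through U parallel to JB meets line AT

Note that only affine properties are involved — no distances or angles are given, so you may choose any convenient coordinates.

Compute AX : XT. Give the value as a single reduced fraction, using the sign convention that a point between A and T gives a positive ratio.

Set J = (0, 0), U = (1, 0), T = (0, 1), A = (1, -3); any affine frame gives the same invariant.
1. B lies on line TA with TB:BA = 4:1 ⇒ B = (4/5, -11/5)
2. X is where the line through U parallel to JB meets line AT ⇒ X = (-7/5, 33/5)
X = A + t·(T−A) with t = 12/5, so AX:XT = t:(1−t) = 12/5:-7/5

AX:XT = -12/7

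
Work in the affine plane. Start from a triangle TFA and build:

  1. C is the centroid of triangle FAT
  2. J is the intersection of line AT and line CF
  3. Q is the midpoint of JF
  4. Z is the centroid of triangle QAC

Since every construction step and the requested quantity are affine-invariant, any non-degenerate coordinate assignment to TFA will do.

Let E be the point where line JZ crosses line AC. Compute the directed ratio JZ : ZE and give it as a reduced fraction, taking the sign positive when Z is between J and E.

JZ:ZE = -7

Assign T = (0, 0), F = (1, 0), A = (0, 1) — the answer is frame-independent, so this choice is without loss of generality.
1. C is the centroid of triangle FAT ⇒ C = (1/3, 1/3)
2. J is the intersection of line AT and line CF ⇒ J = (0, 1/2)
3. Q is the midpoint of JF ⇒ Q = (1/2, 1/4)
4. Z is the centroid of triangle QAC ⇒ Z = (5/18, 19/36)
line JZ meets AC at E = (5/21, 11/21)
Z = J + t·(E−J) with t = 7/6, so JZ:ZE = 7/6:-1/6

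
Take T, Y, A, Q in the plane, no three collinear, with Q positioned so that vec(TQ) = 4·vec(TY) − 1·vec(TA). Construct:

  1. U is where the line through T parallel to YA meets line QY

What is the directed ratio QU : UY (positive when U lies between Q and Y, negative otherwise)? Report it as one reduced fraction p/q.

QU:UY = -3

Work in coordinates with T = (0, 0), Y = (1, 0), A = (0, 1), Q = (4, -1).
1. U is where the line through T parallel to YA meets line QY ⇒ U = (-1/2, 1/2)
U = Q + t·(Y−Q) with t = 3/2, so QU:UY = t:(1−t) = 3/2:-1/2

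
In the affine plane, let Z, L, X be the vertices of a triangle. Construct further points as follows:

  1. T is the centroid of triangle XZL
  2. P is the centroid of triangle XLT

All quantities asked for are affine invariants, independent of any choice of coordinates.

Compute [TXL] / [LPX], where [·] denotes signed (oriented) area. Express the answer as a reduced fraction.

Work in coordinates with Z = (0, 0), L = (1, 0), X = (0, 1).
1. T is the centroid of triangle XZL ⇒ T = (1/3, 1/3)
2. P is the centroid of triangle XLT ⇒ P = (4/9, 4/9)
2·[TXL] = -1/3, 2·[LPX] = -1/9
[TXL]:[LPX] = -1/3:-1/9 = 3

[TXL]:[LPX] = 3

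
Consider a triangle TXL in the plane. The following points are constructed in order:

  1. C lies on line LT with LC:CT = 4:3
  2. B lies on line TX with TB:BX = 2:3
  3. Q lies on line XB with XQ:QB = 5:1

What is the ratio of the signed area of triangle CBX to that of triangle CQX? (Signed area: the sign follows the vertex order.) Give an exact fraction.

Assign T = (0, 0), X = (1, 0), L = (0, 1) — the answer is frame-independent, so this choice is without loss of generality.
1. C lies on line LT with LC:CT = 4:3 ⇒ C = (0, 3/7)
2. B lies on line TX with TB:BX = 2:3 ⇒ B = (2/5, 0)
3. Q lies on line XB with XQ:QB = 5:1 ⇒ Q = (1/2, 0)
2·[CBX] = 9/35, 2·[CQX] = 3/14
[CBX]:[CQX] = 9/35:3/14 = 6/5

[CBX]:[CQX] = 6/5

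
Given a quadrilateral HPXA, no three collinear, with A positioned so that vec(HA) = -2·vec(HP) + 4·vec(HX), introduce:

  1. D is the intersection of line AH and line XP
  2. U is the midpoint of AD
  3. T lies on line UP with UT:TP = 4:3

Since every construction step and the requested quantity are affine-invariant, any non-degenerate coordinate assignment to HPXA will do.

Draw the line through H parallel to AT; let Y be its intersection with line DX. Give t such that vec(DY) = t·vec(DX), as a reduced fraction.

Choose coordinates H = (0, 0), P = (1, 0), X = (0, 1), A = (-2, 4).
1. D is the intersection of line AH and line XP ⇒ D = (-1, 2)
2. U is the midpoint of AD ⇒ U = (-3/2, 3)
3. T lies on line UP with UT:TP = 4:3 ⇒ T = (-1/14, 9/7)
through H parallel to AT: direction (27/14, -19/7); meets DX at Y = (-27/11, 38/11)
Y = D + t·(X−D) with t = -16/11

t = -16/11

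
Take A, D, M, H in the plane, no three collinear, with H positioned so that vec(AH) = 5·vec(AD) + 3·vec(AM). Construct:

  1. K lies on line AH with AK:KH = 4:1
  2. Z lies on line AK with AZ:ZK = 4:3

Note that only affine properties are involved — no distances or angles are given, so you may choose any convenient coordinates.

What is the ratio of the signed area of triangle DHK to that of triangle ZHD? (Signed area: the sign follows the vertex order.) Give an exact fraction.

[DHK]:[ZHD] = -7/19

Choose coordinates A = (0, 0), D = (1, 0), M = (0, 1), H = (5, 3).
1. K lies on line AH with AK:KH = 4:1 ⇒ K = (4, 12/5)
2. Z lies on line AK with AZ:ZK = 4:3 ⇒ Z = (16/7, 48/35)
2·[DHK] = 3/5, 2·[ZHD] = -57/35
[DHK]:[ZHD] = 3/5:-57/35 = -7/19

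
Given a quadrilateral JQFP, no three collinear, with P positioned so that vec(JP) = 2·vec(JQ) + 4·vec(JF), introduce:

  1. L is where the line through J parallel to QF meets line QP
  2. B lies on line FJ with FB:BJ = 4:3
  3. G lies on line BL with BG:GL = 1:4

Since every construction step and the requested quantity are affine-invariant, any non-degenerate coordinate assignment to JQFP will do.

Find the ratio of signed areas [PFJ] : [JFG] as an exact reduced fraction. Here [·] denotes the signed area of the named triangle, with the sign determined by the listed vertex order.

[PFJ]:[JFG] = -25/2

Set J = (0, 0), Q = (1, 0), F = (0, 1), P = (2, 4); any affine frame gives the same invariant.
1. L is where the line through J parallel to QF meets line QP ⇒ L = (4/5, -4/5)
2. B lies on line FJ with FB:BJ = 4:3 ⇒ B = (0, 3/7)
3. G lies on line BL with BG:GL = 1:4 ⇒ G = (4/25, 32/175)
2·[PFJ] = 2, 2·[JFG] = -4/25
[PFJ]:[JFG] = 2:-4/25 = -25/2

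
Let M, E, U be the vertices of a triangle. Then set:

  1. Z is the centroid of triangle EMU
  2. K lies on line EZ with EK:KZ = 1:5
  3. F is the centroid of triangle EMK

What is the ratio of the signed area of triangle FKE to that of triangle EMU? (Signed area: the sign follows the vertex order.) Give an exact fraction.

Work in coordinates with M = (0, 0), E = (1, 0), U = (0, 1).
1. Z is the centroid of triangle EMU ⇒ Z = (1/3, 1/3)
2. K lies on line EZ with EK:KZ = 1:5 ⇒ K = (8/9, 1/18)
3. F is the centroid of triangle EMK ⇒ F = (17/27, 1/54)
2·[FKE] = -1/54, 2·[EMU] = -1
[FKE]:[EMU] = -1/54:-1 = 1/54

[FKE]:[EMU] = 1/54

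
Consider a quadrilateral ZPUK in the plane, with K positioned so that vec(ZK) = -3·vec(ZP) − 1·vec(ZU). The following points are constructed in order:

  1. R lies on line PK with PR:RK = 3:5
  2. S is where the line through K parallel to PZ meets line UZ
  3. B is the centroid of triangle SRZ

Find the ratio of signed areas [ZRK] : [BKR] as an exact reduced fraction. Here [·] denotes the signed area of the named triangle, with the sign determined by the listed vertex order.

[ZRK]:[BKR] = 3/2

Choose coordinates Z = (0, 0), P = (1, 0), U = (0, 1), K = (-3, -1).
1. R lies on line PK with PR:RK = 3:5 ⇒ R = (-1/2, -3/8)
2. S is where the line through K parallel to PZ meets line UZ ⇒ S = (0, -1)
3. B is the centroid of triangle SRZ ⇒ B = (-1/6, -11/24)
2·[ZRK] = -5/8, 2·[BKR] = -5/12
[ZRK]:[BKR] = -5/8:-5/12 = 3/2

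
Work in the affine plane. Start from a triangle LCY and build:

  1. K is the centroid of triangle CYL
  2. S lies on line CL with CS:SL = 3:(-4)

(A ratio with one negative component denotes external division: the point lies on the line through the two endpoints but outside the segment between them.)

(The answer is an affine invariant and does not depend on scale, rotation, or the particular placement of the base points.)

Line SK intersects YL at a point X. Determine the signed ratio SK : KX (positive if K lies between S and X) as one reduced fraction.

Choose coordinates L = (0, 0), C = (1, 0), Y = (0, 1).
1. K is the centroid of triangle CYL ⇒ K = (1/3, 1/3)
2. S lies on line CL with CS:SL = 3:(-4) ⇒ S = (4, 0)
line SK meets YL at X = (0, 4/11)
K = S + t·(X−S) with t = 11/12, so SK:KX = 11/12:1/12

SK:KX = 11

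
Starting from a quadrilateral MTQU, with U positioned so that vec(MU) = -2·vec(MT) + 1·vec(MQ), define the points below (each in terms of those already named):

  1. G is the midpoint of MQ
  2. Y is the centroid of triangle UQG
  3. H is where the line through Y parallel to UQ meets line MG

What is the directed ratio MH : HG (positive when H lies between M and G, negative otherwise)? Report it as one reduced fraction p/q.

MH:HG = -5/2

Assign M = (0, 0), T = (1, 0), Q = (0, 1), U = (-2, 1) — the answer is frame-independent, so this choice is without loss of generality.
1. G is the midpoint of MQ ⇒ G = (0, 1/2)
2. Y is the centroid of triangle UQG ⇒ Y = (-2/3, 5/6)
3. H is where the line through Y parallel to UQ meets line MG ⇒ H = (0, 5/6)
H = M + t·(G−M) with t = 5/3, so MH:HG = t:(1−t) = 5/3:-2/3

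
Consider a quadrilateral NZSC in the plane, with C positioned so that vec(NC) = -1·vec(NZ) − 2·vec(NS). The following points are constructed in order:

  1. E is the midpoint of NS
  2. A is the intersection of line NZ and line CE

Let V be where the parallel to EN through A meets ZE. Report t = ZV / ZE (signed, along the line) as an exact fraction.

Set N = (0, 0), Z = (1, 0), S = (0, 1), C = (-1, -2); any affine frame gives the same invariant.
1. E is the midpoint of NS ⇒ E = (0, 1/2)
2. A is the intersection of line NZ and line CE ⇒ A = (-1/5, 0)
through A parallel to EN: direction (0, -1/2); meets ZE at V = (-1/5, 3/5)
V = Z + t·(E−Z) with t = 6/5

t = 6/5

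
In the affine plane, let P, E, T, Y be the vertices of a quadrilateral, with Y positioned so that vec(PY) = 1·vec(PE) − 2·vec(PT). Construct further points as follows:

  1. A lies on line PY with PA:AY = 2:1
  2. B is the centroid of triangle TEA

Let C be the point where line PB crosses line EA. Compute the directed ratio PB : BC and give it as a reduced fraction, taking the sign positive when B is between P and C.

Assign P = (0, 0), E = (1, 0), T = (0, 1), Y = (1, -2) — the answer is frame-independent, so this choice is without loss of generality.
1. A lies on line PY with PA:AY = 2:1 ⇒ A = (2/3, -4/3)
2. B is the centroid of triangle TEA ⇒ B = (5/9, -1/9)
line PB meets EA at C = (20/21, -4/21)
B = P + t·(C−P) with t = 7/12, so PB:BC = 7/12:5/12

PB:BC = 7/5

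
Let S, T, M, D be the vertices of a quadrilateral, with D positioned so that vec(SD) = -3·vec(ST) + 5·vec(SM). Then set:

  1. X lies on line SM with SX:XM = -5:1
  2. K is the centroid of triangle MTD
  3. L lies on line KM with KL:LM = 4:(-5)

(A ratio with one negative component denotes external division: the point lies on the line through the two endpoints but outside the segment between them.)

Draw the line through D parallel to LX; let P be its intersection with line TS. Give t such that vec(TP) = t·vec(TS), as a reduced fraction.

Set S = (0, 0), T = (1, 0), M = (0, 1), D = (-3, 5); any affine frame gives the same invariant.
1. X lies on line SM with SX:XM = -5:1 ⇒ X = (0, 5/4)
2. K is the centroid of triangle MTD ⇒ K = (-2/3, 2)
3. L lies on line KM with KL:LM = 4:(-5) ⇒ L = (-10/3, 6)
through D parallel to LX: direction (10/3, -19/4); meets TS at P = (29/57, 0)
P = T + t·(S−T) with t = 28/57

t = 28/57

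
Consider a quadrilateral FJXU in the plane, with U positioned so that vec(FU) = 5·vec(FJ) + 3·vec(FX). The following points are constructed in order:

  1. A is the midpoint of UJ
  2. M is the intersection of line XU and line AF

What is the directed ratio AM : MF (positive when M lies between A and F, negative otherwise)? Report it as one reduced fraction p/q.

Choose coordinates F = (0, 0), J = (1, 0), X = (0, 1), U = (5, 3).
1. A is the midpoint of UJ ⇒ A = (3, 3/2)
2. M is the intersection of line XU and line AF ⇒ M = (10, 5)
M = A + t·(F−A) with t = -7/3, so AM:MF = t:(1−t) = -7/3:10/3

AM:MF = -7/10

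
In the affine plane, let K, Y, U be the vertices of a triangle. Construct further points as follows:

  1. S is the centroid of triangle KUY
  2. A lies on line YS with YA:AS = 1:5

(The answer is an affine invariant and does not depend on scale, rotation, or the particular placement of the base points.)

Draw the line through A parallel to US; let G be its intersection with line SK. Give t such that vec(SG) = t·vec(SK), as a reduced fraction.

t = -5/6

Set K = (0, 0), Y = (1, 0), U = (0, 1); any affine frame gives the same invariant.
1. S is the centroid of triangle KUY ⇒ S = (1/3, 1/3)
2. A lies on line YS with YA:AS = 1:5 ⇒ A = (8/9, 1/18)
through A parallel to US: direction (1/3, -2/3); meets SK at G = (11/18, 11/18)
G = S + t·(K−S) with t = -5/6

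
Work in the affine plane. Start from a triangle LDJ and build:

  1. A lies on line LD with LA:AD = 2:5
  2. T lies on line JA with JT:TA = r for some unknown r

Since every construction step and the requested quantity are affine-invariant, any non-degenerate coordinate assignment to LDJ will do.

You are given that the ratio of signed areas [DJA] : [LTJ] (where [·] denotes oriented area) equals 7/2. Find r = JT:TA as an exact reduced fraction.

Choose coordinates L = (0, 0), D = (1, 0), J = (0, 1).
1. A lies on line LD with LA:AD = 2:5 ⇒ A = (2/7, 0)
2. With JT:TA = r, write λ = r/(r+1) so T = J + λ·(A−J); T is affine-linear in λ
Every point depending on T is an affine combination of T and λ-independent points, so each such coordinate is linear in λ; the λ² term in each signed area is a multiple of (A−J)×(A−J) = 0, so 2·[DJA] and 2·[LTJ] are each linear in λ. Evaluating at λ=0 and λ=1:
  2·[DJA] = 5/7,   2·[LTJ] = 2/7·λ
So [DJA]:[LTJ] = (5/7) / (2/7·λ). Setting this equal to 7/2:
  5/7 = 7/2·(2/7·λ)  ⇒  λ = 5/7
Then r = λ/(1−λ) = (5/7)/(2/7) = 5/2. Check: with r = 5/2, T = (10/49, 2/7) and [DJA]:[LTJ] = 7/2 as required.

r = 5/2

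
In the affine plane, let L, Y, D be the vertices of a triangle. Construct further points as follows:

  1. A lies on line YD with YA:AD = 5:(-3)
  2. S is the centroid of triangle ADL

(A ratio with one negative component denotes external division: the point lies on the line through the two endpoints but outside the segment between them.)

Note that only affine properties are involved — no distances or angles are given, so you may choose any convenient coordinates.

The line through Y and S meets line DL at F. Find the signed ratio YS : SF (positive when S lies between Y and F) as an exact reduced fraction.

Assign L = (0, 0), Y = (1, 0), D = (0, 1) — the answer is frame-independent, so this choice is without loss of generality.
1. A lies on line YD with YA:AD = 5:(-3) ⇒ A = (-3/2, 5/2)
2. S is the centroid of triangle ADL ⇒ S = (-1/2, 7/6)
line YS meets DL at F = (0, 7/9)
S = Y + t·(F−Y) with t = 3/2, so YS:SF = 3/2:-1/2

YS:SF = -3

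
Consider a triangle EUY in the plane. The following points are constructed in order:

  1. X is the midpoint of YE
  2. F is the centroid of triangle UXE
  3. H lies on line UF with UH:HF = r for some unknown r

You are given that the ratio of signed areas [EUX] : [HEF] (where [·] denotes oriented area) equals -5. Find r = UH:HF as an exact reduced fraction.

r = 2/3

Set E = (0, 0), U = (1, 0), Y = (0, 1); any affine frame gives the same invariant.
1. X is the midpoint of YE ⇒ X = (0, 1/2)
2. F is the centroid of triangle UXE ⇒ F = (1/3, 1/6)
3. With UH:HF = r, write λ = r/(r+1) so H = U + λ·(F−U); H is affine-linear in λ
Every point depending on H is an affine combination of H and λ-independent points, so each such coordinate is linear in λ; the λ² term in each signed area is a multiple of (F−U)×(F−U) = 0, so 2·[EUX] and 2·[HEF] are each linear in λ. Evaluating at λ=0 and λ=1:
  2·[EUX] = 1/2,   2·[HEF] = 1/6·λ − 1/6
So [EUX]:[HEF] = (1/2) / (1/6·λ − 1/6). Setting this equal to -5:
  1/2 = -5·(1/6·λ − 1/6)  ⇒  λ = 2/5
Then r = λ/(1−λ) = (2/5)/(3/5) = 2/3. Check: with r = 2/3, H = (11/15, 1/15) and [EUX]:[HEF] = -5 as required.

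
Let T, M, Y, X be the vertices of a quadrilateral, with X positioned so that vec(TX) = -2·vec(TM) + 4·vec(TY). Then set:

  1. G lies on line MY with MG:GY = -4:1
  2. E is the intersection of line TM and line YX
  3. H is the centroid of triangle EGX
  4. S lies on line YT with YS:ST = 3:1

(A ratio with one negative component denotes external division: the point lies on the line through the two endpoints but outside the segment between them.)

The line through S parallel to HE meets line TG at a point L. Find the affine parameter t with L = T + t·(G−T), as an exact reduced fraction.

Set T = (0, 0), M = (1, 0), Y = (0, 1), X = (-2, 4); any affine frame gives the same invariant.
1. G lies on line MY with MG:GY = -4:1 ⇒ G = (-1/3, 4/3)
2. E is the intersection of line TM and line YX ⇒ E = (2/3, 0)
3. H is the centroid of triangle EGX ⇒ H = (-5/9, 16/9)
4. S lies on line YT with YS:ST = 3:1 ⇒ S = (0, 1/4)
through S parallel to HE: direction (11/9, -16/9); meets TG at L = (-11/112, 11/28)
L = T + t·(G−T) with t = 33/112

t = 33/112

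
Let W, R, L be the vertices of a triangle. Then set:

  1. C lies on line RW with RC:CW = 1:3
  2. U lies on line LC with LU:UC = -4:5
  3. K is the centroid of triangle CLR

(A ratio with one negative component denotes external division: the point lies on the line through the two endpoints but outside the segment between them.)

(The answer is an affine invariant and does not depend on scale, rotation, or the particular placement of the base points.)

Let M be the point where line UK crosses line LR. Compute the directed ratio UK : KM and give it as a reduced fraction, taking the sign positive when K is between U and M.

Work in coordinates with W = (0, 0), R = (1, 0), L = (0, 1).
1. C lies on line RW with RC:CW = 1:3 ⇒ C = (3/4, 0)
2. U lies on line LC with LU:UC = -4:5 ⇒ U = (-3, 5)
3. K is the centroid of triangle CLR ⇒ K = (7/12, 1/3)
line UK meets LR at M = (4/13, 9/13)
K = U + t·(M−U) with t = 13/12, so UK:KM = 13/12:-1/12

UK:KM = -13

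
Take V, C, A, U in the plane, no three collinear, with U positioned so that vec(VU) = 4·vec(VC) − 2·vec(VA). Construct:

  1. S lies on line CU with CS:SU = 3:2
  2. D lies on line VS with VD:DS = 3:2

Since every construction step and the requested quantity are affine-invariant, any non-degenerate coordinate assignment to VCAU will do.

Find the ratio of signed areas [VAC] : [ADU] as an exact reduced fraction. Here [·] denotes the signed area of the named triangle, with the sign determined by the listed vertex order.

[VAC]:[ADU] = -25/46

Assign V = (0, 0), C = (1, 0), A = (0, 1), U = (4, -2) — the answer is frame-independent, so this choice is without loss of generality.
1. S lies on line CU with CS:SU = 3:2 ⇒ S = (14/5, -6/5)
2. D lies on line VS with VD:DS = 3:2 ⇒ D = (42/25, -18/25)
2·[VAC] = -1, 2·[ADU] = 46/25
[VAC]:[ADU] = -1:46/25 = -25/46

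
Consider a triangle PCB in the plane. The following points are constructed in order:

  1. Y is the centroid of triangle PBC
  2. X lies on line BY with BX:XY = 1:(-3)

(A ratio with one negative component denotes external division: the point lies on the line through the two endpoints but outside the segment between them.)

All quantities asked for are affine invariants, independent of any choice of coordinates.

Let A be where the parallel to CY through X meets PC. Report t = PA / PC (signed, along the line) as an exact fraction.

t = 5/2

Assign P = (0, 0), C = (1, 0), B = (0, 1) — the answer is frame-independent, so this choice is without loss of generality.
1. Y is the centroid of triangle PBC ⇒ Y = (1/3, 1/3)
2. X lies on line BY with BX:XY = 1:(-3) ⇒ X = (-1/6, 4/3)
through X parallel to CY: direction (-2/3, 1/3); meets PC at A = (5/2, 0)
A = P + t·(C−P) with t = 5/2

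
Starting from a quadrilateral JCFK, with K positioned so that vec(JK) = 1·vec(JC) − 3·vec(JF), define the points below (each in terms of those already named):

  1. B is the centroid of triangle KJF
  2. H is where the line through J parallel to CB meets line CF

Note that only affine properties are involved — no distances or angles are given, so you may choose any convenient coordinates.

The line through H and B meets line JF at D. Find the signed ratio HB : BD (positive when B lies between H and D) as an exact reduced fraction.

HB:BD = 1/2

Work in coordinates with J = (0, 0), C = (1, 0), F = (0, 1), K = (1, -3).
1. B is the centroid of triangle KJF ⇒ B = (1/3, -2/3)
2. H is where the line through J parallel to CB meets line CF ⇒ H = (1/2, 1/2)
line HB meets JF at D = (0, -3)
B = H + t·(D−H) with t = 1/3, so HB:BD = 1/3:2/3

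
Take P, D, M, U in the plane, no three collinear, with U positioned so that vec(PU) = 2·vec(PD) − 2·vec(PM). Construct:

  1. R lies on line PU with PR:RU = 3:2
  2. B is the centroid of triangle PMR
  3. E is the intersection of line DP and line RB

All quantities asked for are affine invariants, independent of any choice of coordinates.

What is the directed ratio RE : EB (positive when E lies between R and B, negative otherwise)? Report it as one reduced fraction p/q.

Choose coordinates P = (0, 0), D = (1, 0), M = (0, 1), U = (2, -2).
1. R lies on line PU with PR:RU = 3:2 ⇒ R = (6/5, -6/5)
2. B is the centroid of triangle PMR ⇒ B = (2/5, -1/15)
3. E is the intersection of line DP and line RB ⇒ E = (6/17, 0)
E = R + t·(B−R) with t = 18/17, so RE:EB = t:(1−t) = 18/17:-1/17

RE:EB = -18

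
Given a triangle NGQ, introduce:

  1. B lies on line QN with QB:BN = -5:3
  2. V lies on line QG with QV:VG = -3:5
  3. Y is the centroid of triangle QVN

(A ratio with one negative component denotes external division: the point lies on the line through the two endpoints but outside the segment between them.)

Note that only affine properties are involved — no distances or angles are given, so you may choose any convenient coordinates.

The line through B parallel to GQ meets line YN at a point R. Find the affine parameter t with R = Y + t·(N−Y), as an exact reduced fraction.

Work in coordinates with N = (0, 0), G = (1, 0), Q = (0, 1).
1. B lies on line QN with QB:BN = -5:3 ⇒ B = (0, -3/2)
2. V lies on line QG with QV:VG = -3:5 ⇒ V = (-3/2, 5/2)
3. Y is the centroid of triangle QVN ⇒ Y = (-1/2, 7/6)
through B parallel to GQ: direction (-1, 1); meets YN at R = (9/8, -21/8)
R = Y + t·(N−Y) with t = 13/4

t = 13/4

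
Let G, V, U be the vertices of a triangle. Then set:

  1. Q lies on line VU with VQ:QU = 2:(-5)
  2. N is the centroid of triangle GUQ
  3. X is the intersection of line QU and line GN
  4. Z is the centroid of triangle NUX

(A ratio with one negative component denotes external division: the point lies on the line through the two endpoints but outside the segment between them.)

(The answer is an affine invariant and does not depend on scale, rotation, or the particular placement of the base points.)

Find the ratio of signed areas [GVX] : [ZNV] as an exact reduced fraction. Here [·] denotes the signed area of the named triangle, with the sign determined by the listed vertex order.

[GVX]:[ZNV] = 9/7

Assign G = (0, 0), V = (1, 0), U = (0, 1) — the answer is frame-independent, so this choice is without loss of generality.
1. Q lies on line VU with VQ:QU = 2:(-5) ⇒ Q = (5/3, -2/3)
2. N is the centroid of triangle GUQ ⇒ N = (5/9, 1/9)
3. X is the intersection of line QU and line GN ⇒ X = (5/6, 1/6)
4. Z is the centroid of triangle NUX ⇒ Z = (25/54, 23/54)
2·[GVX] = 1/6, 2·[ZNV] = 7/54
[GVX]:[ZNV] = 1/6:7/54 = 9/7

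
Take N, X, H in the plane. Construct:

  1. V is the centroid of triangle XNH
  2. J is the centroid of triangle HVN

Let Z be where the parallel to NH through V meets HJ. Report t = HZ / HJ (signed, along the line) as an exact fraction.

t = 3

Assign N = (0, 0), X = (1, 0), H = (0, 1) — the answer is frame-independent, so this choice is without loss of generality.
1. V is the centroid of triangle XNH ⇒ V = (1/3, 1/3)
2. J is the centroid of triangle HVN ⇒ J = (1/9, 4/9)
through V parallel to NH: direction (0, 1); meets HJ at Z = (1/3, -2/3)
Z = H + t·(J−H) with t = 3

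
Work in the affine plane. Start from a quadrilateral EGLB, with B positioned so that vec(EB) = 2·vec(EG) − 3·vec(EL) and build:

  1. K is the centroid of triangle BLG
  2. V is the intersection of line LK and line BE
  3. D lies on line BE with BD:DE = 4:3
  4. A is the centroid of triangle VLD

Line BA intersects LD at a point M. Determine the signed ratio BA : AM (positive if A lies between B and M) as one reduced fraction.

BA:AM = -1/3

Work in coordinates with E = (0, 0), G = (1, 0), L = (0, 1), B = (2, -3).
1. K is the centroid of triangle BLG ⇒ K = (1, -2/3)
2. V is the intersection of line LK and line BE ⇒ V = (6, -9)
3. D lies on line BE with BD:DE = 4:3 ⇒ D = (6/7, -9/7)
4. A is the centroid of triangle VLD ⇒ A = (16/7, -65/21)
line BA meets LD at M = (10/7, -59/21)
A = B + t·(M−B) with t = -1/2, so BA:AM = -1/2:3/2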